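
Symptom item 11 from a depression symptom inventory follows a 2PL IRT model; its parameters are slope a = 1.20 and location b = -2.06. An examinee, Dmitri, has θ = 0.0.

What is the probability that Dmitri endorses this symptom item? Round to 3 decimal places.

0.922

P(θ) = 1 / (1 + exp(−a(θ − b)))
Exponent: 1.20 × (0.0 − (-2.06)) = 2.4720
1/(1 + e^{-2.4720}) = 0.9222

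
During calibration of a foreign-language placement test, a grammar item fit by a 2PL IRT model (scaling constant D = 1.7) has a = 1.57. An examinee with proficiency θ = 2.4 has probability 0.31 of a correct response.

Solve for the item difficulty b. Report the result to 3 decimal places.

2.700

P(θ) = 1 / (1 + exp(−D·a(θ − b)))
logit(0.31) = ln(0.31/0.69) = -0.8001
b = θ − logit/(1.7·a) = 2.4 − (-0.8001)/2.6690 = 2.6998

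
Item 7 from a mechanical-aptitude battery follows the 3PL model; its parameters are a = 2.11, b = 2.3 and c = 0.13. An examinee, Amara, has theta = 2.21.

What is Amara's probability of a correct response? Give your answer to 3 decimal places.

0.524

P(theta) = c + (1 − c) · 1 / (1 + exp(−a(theta − b)))
Exponent: 2.11 × (2.21 − 2.3) = -0.1899
1/(1 + e^{0.1899}) = 0.4527
P = 0.13 + 0.87 × 0.4527 = 0.5238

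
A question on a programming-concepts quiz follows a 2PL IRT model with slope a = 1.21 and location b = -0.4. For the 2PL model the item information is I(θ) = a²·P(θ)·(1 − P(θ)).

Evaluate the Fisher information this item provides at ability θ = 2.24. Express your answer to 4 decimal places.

P = 1/(1+e^{-3.1944}) = 0.9606
P(1−P) = 0.9606 × 0.0394 = 0.0378
I = a² × P(1−P) = 1.21² × 0.0378 = 0.05538

0.0554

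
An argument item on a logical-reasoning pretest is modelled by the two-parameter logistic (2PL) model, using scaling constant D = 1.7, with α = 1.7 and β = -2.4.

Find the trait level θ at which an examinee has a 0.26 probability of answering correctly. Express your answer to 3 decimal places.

P(θ) = 1 / (1 + exp(−D·α(θ − β)))
logit = ln(0.2600/0.7400) = -1.0460
θ = β + logit/(1.7·α) = -2.4 + (-1.0460)/2.8900 = -2.7619

-2.762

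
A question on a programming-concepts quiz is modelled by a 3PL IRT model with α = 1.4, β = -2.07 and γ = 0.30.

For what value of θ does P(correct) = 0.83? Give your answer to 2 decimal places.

-1.26

P(θ) = γ + (1 − γ) · 1 / (1 + exp(−α(θ − β)))
Remove guessing floor: (0.83 − 0.30)/(1 − 0.30) = 0.7571
logit = ln(0.7571/0.2429) = 1.1371
θ = β + logit/(α) = -2.07 + 1.1371/1.4000 = -1.2578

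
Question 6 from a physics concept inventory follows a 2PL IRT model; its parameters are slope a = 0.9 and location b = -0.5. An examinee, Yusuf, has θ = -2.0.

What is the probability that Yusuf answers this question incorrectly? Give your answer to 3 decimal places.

P(θ) = 1 / (1 + exp(−a(θ − b)))
Exponent: 0.9 × (-2.0 − (-0.5)) = -1.3500
1/(1 + e^{1.3500}) = 0.2059
P(incorrect) = 1 − 0.2059 = 0.7941

0.794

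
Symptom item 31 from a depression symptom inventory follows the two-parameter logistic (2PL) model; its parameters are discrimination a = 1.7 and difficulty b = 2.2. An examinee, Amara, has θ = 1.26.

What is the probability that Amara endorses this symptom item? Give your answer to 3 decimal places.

0.168

P(θ) = 1 / (1 + exp(−a(θ − b)))
Exponent: 1.7 × (1.26 − 2.2) = -1.5980
1/(1 + e^{1.5980}) = 0.1683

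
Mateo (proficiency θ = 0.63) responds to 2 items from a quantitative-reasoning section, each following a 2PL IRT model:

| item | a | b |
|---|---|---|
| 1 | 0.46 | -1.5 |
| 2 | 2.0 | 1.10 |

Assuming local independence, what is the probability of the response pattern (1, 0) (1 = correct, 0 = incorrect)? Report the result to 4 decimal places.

P(θ) = 1 / (1 + exp(−a(θ − b)))
P_1 = 1/(1+e^{-0.9798}) = 0.7271
P_2 = 1/(1+e^{0.9400}) = 0.2809
L = P_1 × (1−P_2) = 0.7271 × 0.7191 = 0.52283

0.5228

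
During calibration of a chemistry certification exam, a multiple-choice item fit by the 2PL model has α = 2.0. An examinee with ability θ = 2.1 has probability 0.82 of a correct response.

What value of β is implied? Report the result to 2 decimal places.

P(θ) = 1 / (1 + exp(−α(θ − β)))
logit(0.82) = ln(0.82/0.18) = 1.5163
β = θ − logit/(α) = 2.1 − 1.5163/2.0000 = 1.3418

1.34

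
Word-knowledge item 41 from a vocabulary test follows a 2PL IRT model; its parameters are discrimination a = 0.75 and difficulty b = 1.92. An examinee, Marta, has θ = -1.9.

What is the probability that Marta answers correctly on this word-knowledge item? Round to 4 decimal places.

0.0539

P(θ) = 1 / (1 + exp(−a(θ − b)))
Exponent: 0.75 × (-1.9 − 1.92) = -2.8650
1/(1 + e^{2.8650}) = 0.0539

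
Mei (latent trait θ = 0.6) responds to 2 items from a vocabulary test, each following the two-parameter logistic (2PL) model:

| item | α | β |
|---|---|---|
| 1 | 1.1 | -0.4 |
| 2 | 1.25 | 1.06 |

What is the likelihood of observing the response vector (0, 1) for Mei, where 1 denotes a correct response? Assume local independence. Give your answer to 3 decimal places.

0.090

P(θ) = 1 / (1 + exp(−α(θ − β)))
P_1 = 1/(1+e^{-1.1000}) = 0.7503
P_2 = 1/(1+e^{0.5750}) = 0.3601
L = (1−P_1) × P_2 = 0.2497 × 0.3601 = 0.08993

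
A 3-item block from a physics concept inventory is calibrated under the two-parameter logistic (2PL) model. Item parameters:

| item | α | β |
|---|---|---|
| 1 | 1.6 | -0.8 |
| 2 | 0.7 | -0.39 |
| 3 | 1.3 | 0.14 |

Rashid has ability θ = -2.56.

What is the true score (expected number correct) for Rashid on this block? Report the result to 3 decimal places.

P(θ) = 1 / (1 + exp(−α(θ − β)))
P_1 = 1/(1+e^{2.8160}) = 0.0565
P_2 = 1/(1+e^{1.5190}) = 0.1796
P_3 = 1/(1+e^{3.5100}) = 0.0290
E[score] = 0.0565 + 0.1796 + 0.0290 = 0.2651

0.265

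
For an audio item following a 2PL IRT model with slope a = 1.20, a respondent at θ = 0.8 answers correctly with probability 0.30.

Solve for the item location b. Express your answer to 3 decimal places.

1.506

P(θ) = 1 / (1 + exp(−a(θ − b)))
logit(0.30) = ln(0.30/0.70) = -0.8473
b = θ − logit/(a) = 0.8 − (-0.8473)/1.2000 = 1.5061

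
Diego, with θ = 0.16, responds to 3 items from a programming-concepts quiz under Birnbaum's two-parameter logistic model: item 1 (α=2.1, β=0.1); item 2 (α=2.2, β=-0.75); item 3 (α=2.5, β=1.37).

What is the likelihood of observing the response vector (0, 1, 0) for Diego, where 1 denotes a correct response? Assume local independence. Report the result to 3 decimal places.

P(θ) = 1 / (1 + exp(−α(θ − β)))
P_1 = 1/(1+e^{-0.1260}) = 0.5315
P_2 = 1/(1+e^{-2.0020}) = 0.8810
P_3 = 1/(1+e^{3.0250}) = 0.0463
L = (1−P_1) × P_2 × (1−P_3) = 0.4685 × 0.8810 × 0.9537 = 0.39367

0.394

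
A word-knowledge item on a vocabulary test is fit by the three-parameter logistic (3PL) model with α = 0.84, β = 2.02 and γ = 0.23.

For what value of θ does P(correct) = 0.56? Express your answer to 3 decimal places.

P(θ) = γ + (1 − γ) · 1 / (1 + exp(−α(θ − β)))
Remove guessing floor: (0.56 − 0.23)/(1 − 0.23) = 0.4286
logit = ln(0.4286/0.5714) = -0.2877
θ = β + logit/(α) = 2.02 + (-0.2877)/0.8400 = 1.6775

1.678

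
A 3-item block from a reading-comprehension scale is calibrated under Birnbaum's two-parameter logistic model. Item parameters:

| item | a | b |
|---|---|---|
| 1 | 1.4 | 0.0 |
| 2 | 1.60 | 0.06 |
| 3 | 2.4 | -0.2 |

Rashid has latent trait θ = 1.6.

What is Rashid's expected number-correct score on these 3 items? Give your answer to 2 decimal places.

P(θ) = 1 / (1 + exp(−a(θ − b)))
P_1 = 1/(1+e^{-2.2400}) = 0.9038
P_2 = 1/(1+e^{-2.4640}) = 0.9216
P_3 = 1/(1+e^{-4.3200}) = 0.9869
E[score] = 0.9038 + 0.9216 + 0.9869 = 2.8122

2.81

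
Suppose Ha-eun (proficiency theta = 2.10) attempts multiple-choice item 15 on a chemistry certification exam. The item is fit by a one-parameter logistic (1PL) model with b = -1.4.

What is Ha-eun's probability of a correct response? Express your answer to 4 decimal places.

0.9707

P(theta) = 1 / (1 + exp(−(theta − b)))
Exponent: (2.10 − (-1.4)) = 3.5000
1/(1 + e^{-3.5000}) = 0.9707
P = 0.9707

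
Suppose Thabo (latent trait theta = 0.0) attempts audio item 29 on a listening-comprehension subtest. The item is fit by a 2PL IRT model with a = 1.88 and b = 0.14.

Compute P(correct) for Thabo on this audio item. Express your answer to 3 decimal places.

P(theta) = 1 / (1 + exp(−a(theta − b)))
Exponent: 1.88 × (0.0 − 0.14) = -0.2632
1/(1 + e^{0.2632}) = 0.4346

0.435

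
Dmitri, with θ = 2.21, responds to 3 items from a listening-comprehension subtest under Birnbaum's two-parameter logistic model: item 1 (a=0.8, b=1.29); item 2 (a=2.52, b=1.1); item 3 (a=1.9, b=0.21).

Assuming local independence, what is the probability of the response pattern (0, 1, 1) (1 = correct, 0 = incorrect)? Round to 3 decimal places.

0.299

P(θ) = 1 / (1 + exp(−a(θ − b)))
P_1 = 1/(1+e^{-0.7360}) = 0.6761
P_2 = 1/(1+e^{-2.7972}) = 0.9425
P_3 = 1/(1+e^{-3.8000}) = 0.9781
L = (1−P_1) × P_2 × P_3 = 0.3239 × 0.9425 × 0.9781 = 0.29858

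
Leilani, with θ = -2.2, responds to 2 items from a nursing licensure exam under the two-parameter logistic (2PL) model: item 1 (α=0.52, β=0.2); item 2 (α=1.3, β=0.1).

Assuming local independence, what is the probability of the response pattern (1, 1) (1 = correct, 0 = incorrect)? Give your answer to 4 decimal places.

0.0107

P(θ) = 1 / (1 + exp(−α(θ − β)))
P_1 = 1/(1+e^{1.2480}) = 0.2230
P_2 = 1/(1+e^{2.9900}) = 0.0479
L = P_1 × P_2 = 0.2230 × 0.0479 = 0.01068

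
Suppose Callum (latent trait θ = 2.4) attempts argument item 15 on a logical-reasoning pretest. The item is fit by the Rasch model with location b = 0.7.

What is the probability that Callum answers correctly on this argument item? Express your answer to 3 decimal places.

0.846

P(θ) = 1 / (1 + exp(−(θ − b)))
Exponent: (2.4 − 0.7) = 1.7000
1/(1 + e^{-1.7000}) = 0.8455
P = 0.8455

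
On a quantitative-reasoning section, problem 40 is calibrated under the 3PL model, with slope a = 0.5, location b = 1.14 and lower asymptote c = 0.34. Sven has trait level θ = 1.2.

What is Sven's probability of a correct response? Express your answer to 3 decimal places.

0.675

P(θ) = c + (1 − c) · 1 / (1 + exp(−a(θ − b)))
Exponent: 0.5 × (1.2 − 1.14) = 0.0300
1/(1 + e^{-0.0300}) = 0.5075
P = 0.34 + 0.66 × 0.5075 = 0.6749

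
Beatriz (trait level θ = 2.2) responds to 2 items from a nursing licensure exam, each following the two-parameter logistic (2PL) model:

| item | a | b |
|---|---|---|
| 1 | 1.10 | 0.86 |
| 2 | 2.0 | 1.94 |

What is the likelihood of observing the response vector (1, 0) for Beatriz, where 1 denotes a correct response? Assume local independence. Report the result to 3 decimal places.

P(θ) = 1 / (1 + exp(−a(θ − b)))
P_1 = 1/(1+e^{-1.4740}) = 0.8137
P_2 = 1/(1+e^{-0.5200}) = 0.6271
L = P_1 × (1−P_2) = 0.8137 × 0.3729 = 0.30338

0.303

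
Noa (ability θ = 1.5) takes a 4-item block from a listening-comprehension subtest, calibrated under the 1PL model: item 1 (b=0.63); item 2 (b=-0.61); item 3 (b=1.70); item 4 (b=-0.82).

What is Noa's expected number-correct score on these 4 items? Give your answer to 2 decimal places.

2.96

P(θ) = 1 / (1 + exp(−(θ − b)))
P_1 = 1/(1+e^{-0.8700}) = 0.7047
P_2 = 1/(1+e^{-2.1100}) = 0.8919
P_3 = 1/(1+e^{0.2000}) = 0.4502
P_4 = 1/(1+e^{-2.3200}) = 0.9105
E[score] = 0.7047 + 0.8919 + 0.4502 + 0.9105 = 2.9573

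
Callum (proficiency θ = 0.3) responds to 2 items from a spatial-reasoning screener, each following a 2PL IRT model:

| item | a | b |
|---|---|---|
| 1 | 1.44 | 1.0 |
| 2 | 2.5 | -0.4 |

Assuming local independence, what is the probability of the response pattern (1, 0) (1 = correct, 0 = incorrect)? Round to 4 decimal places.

0.0396

P(θ) = 1 / (1 + exp(−a(θ − b)))
P_1 = 1/(1+e^{1.0080}) = 0.2674
P_2 = 1/(1+e^{-1.7500}) = 0.8520
L = P_1 × (1−P_2) = 0.2674 × 0.1480 = 0.03958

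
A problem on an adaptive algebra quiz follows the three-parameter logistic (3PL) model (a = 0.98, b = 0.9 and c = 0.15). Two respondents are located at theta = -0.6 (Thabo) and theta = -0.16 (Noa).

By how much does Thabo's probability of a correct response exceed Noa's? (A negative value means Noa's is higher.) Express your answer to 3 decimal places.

-0.063

P(theta) = c + (1 − c) · 1 / (1 + exp(−a(theta − b)))
P(Thabo) = 0.3089  [exponent -1.4700]
P(Noa) = 0.3722  [exponent -1.0388]
Difference = 0.3089 − 0.3722 = -0.0633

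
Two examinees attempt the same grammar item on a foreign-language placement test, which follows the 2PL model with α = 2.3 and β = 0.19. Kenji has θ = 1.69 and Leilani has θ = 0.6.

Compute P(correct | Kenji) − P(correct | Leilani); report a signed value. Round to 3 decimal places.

P(θ) = 1 / (1 + exp(−α(θ − β)))
P(Kenji) = 0.9692  [exponent 3.4500]
P(Leilani) = 0.7197  [exponent 0.9430]
Difference = 0.9692 − 0.7197 = 0.2495

0.250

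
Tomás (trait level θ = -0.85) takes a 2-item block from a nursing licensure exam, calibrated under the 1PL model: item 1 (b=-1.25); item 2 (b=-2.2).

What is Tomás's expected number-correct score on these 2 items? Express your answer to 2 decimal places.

P(θ) = 1 / (1 + exp(−(θ − b)))
P_1 = 1/(1+e^{-0.4000}) = 0.5987
P_2 = 1/(1+e^{-1.3500}) = 0.7941
E[score] = 0.5987 + 0.7941 = 1.3928

1.39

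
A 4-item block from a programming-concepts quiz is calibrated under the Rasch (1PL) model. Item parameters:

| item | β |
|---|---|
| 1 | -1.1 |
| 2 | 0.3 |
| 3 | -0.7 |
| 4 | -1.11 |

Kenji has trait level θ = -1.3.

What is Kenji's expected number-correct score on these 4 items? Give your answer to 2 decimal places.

1.43

P(θ) = 1 / (1 + exp(−(θ − β)))
P_1 = 1/(1+e^{0.2000}) = 0.4502
P_2 = 1/(1+e^{1.6000}) = 0.1680
P_3 = 1/(1+e^{0.6000}) = 0.3543
P_4 = 1/(1+e^{0.1900}) = 0.4526
E[score] = 0.4502 + 0.1680 + 0.3543 + 0.4526 = 1.4251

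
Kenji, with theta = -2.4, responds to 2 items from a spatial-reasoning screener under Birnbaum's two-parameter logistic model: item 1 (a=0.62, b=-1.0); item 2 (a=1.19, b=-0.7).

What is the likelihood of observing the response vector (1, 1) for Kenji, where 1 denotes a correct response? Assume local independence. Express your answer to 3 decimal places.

P(theta) = 1 / (1 + exp(−a(theta − b)))
P_1 = 1/(1+e^{0.8680}) = 0.2957
P_2 = 1/(1+e^{2.0230}) = 0.1168
L = P_1 × P_2 = 0.2957 × 0.1168 = 0.03454

0.035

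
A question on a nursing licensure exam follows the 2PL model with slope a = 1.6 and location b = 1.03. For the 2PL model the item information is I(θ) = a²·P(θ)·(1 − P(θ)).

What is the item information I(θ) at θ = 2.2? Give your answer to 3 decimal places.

0.296

P = 1/(1+e^{-1.8720}) = 0.8667
P(1−P) = 0.8667 × 0.1333 = 0.1155
I = a² × P(1−P) = 1.6² × 0.1155 = 0.29578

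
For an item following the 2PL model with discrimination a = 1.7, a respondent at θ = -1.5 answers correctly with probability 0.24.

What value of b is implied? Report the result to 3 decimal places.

P(θ) = 1 / (1 + exp(−a(θ − b)))
logit(0.24) = ln(0.24/0.76) = -1.1527
b = θ − logit/(a) = -1.5 − (-1.1527)/1.7000 = -0.8220

-0.822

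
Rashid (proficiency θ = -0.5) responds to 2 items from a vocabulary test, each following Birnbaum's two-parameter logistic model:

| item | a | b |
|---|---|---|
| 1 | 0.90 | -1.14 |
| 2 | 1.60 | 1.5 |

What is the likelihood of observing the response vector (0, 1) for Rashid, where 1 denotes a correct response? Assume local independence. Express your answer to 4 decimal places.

0.0141

P(θ) = 1 / (1 + exp(−a(θ − b)))
P_1 = 1/(1+e^{-0.5760}) = 0.6401
P_2 = 1/(1+e^{3.2000}) = 0.0392
L = (1−P_1) × P_2 = 0.3599 × 0.0392 = 0.01409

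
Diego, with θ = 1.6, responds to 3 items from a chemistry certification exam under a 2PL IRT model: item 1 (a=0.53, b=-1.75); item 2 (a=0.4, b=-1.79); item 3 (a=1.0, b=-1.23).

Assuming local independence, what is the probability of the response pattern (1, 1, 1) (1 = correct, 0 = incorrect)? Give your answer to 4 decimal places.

P(θ) = 1 / (1 + exp(−a(θ − b)))
P_1 = 1/(1+e^{-1.7755}) = 0.8551
P_2 = 1/(1+e^{-1.3560}) = 0.7951
P_3 = 1/(1+e^{-2.8300}) = 0.9443
L = P_1 × P_2 × P_3 = 0.8551 × 0.7951 × 0.9443 = 0.64204

0.6420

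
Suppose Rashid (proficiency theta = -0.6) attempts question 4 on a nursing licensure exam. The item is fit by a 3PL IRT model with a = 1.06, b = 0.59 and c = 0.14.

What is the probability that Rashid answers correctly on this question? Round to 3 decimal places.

P(theta) = c + (1 − c) · 1 / (1 + exp(−a(theta − b)))
Exponent: 1.06 × (-0.6 − 0.59) = -1.2614
1/(1 + e^{1.2614}) = 0.2207
P = 0.14 + 0.86 × 0.2207 = 0.3298

0.330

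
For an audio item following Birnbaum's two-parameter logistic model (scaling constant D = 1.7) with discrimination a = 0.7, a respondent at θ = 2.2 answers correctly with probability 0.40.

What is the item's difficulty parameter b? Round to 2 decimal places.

2.54

P(θ) = 1 / (1 + exp(−D·a(θ − b)))
logit(0.40) = ln(0.40/0.60) = -0.4055
b = θ − logit/(1.7·a) = 2.2 − (-0.4055)/1.1900 = 2.5407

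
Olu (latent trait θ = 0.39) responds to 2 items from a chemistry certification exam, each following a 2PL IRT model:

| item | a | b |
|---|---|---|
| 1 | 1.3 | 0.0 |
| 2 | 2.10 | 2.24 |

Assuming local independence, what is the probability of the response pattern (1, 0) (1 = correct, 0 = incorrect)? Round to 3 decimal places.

0.612

P(θ) = 1 / (1 + exp(−a(θ − b)))
P_1 = 1/(1+e^{-0.5070}) = 0.6241
P_2 = 1/(1+e^{3.8850}) = 0.0201
L = P_1 × (1−P_2) = 0.6241 × 0.9799 = 0.61154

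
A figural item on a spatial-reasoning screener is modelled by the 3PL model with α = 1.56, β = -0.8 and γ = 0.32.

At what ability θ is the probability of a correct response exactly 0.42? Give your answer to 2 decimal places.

P(θ) = γ + (1 − γ) · 1 / (1 + exp(−α(θ − β)))
Remove guessing floor: (0.42 − 0.32)/(1 − 0.32) = 0.1471
logit = ln(0.1471/0.8529) = -1.7579
θ = β + logit/(α) = -0.8 + (-1.7579)/1.5600 = -1.9268

-1.93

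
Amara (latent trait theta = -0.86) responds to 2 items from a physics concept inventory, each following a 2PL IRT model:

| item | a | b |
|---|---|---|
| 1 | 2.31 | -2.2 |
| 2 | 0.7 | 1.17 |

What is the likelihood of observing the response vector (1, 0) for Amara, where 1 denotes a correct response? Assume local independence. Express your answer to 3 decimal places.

0.771

P(theta) = 1 / (1 + exp(−a(theta − b)))
P_1 = 1/(1+e^{-3.0954}) = 0.9567
P_2 = 1/(1+e^{1.4210}) = 0.1945
L = P_1 × (1−P_2) = 0.9567 × 0.8055 = 0.77062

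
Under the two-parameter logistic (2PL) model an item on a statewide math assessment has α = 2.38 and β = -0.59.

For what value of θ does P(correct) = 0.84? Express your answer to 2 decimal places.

0.11

P(θ) = 1 / (1 + exp(−α(θ − β)))
logit = ln(0.8400/0.1600) = 1.6582
θ = β + logit/(α) = -0.59 + 1.6582/2.3800 = 0.1067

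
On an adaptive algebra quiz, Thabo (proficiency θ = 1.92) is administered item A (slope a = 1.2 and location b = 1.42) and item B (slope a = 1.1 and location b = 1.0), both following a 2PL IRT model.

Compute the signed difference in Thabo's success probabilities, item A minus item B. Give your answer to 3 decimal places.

-0.088

P(θ) = 1 / (1 + exp(−a(θ − b)))
P_A = 0.6457
P_B = 0.7334
P_A − P_B = -0.0878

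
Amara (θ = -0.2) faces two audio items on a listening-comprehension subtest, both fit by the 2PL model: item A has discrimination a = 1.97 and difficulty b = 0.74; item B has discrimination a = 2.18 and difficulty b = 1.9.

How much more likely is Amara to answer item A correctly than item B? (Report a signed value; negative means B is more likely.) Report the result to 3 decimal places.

0.125

P(θ) = 1 / (1 + exp(−a(θ − b)))
P_A = 0.1357
P_B = 0.0102
P_A − P_B = 0.1255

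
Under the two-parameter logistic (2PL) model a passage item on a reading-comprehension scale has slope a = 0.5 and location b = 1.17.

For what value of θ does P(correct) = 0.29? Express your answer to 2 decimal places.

-0.62

P(θ) = 1 / (1 + exp(−a(θ − b)))
logit = ln(0.2900/0.7100) = -0.8954
θ = b + logit/(a) = 1.17 + (-0.8954)/0.5000 = -0.6208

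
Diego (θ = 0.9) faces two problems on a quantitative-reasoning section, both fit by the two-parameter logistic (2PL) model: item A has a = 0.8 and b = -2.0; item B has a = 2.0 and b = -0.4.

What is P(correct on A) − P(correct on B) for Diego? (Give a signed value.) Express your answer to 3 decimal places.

P(θ) = 1 / (1 + exp(−a(θ − b)))
P_A = 0.9105
P_B = 0.9309
P_A − P_B = -0.0203

-0.020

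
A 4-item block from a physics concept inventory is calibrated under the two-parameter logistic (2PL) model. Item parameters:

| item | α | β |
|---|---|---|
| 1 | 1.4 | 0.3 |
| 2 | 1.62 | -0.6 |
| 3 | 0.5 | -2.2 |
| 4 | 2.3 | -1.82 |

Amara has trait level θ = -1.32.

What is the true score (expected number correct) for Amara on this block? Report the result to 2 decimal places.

P(θ) = 1 / (1 + exp(−α(θ − β)))
P_1 = 1/(1+e^{2.2680}) = 0.0938
P_2 = 1/(1+e^{1.1664}) = 0.2375
P_3 = 1/(1+e^{-0.4400}) = 0.6083
P_4 = 1/(1+e^{-1.1500}) = 0.7595
E[score] = 0.0938 + 0.2375 + 0.6083 + 0.7595 = 1.6991

1.70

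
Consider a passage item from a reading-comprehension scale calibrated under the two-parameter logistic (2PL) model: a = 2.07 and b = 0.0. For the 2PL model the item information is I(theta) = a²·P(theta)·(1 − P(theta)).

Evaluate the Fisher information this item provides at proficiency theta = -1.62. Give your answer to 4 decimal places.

0.1399

P = 1/(1+e^{3.3534}) = 0.0338
P(1−P) = 0.0338 × 0.9662 = 0.0326
I = a² × P(1−P) = 2.07² × 0.0326 = 0.13987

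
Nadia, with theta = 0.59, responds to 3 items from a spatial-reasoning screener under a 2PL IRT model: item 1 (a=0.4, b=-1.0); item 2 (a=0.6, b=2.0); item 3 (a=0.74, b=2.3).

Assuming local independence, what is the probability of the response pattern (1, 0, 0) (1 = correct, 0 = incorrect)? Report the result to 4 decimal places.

P(theta) = 1 / (1 + exp(−a(theta − b)))
P_1 = 1/(1+e^{-0.6360}) = 0.6538
P_2 = 1/(1+e^{0.8460}) = 0.3003
P_3 = 1/(1+e^{1.2654}) = 0.2200
L = P_1 × (1−P_2) × (1−P_3) = 0.6538 × 0.6997 × 0.7800 = 0.35684

0.3568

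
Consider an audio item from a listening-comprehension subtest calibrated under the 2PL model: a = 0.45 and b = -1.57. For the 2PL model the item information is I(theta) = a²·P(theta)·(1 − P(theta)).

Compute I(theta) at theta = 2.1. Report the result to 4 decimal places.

0.0273

P = 1/(1+e^{-1.6515}) = 0.8391
P(1−P) = 0.8391 × 0.1609 = 0.1350
I = a² × P(1−P) = 0.45² × 0.1350 = 0.02734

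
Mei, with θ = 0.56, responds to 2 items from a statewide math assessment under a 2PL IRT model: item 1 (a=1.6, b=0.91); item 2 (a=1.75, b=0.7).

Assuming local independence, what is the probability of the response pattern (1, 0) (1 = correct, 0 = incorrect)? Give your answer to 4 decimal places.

P(θ) = 1 / (1 + exp(−a(θ − b)))
P_1 = 1/(1+e^{0.5600}) = 0.3635
P_2 = 1/(1+e^{0.2450}) = 0.4391
L = P_1 × (1−P_2) = 0.3635 × 0.5609 = 0.20393

0.2039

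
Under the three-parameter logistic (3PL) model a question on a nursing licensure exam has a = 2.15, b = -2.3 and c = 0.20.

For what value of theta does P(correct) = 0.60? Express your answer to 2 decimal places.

P(theta) = c + (1 − c) · 1 / (1 + exp(−a(theta − b)))
Remove guessing floor: (0.60 − 0.20)/(1 − 0.20) = 0.5000
logit = ln(0.5000/0.5000) = 0.0000
theta = b + logit/(a) = -2.3 + 0.0000/2.1500 = -2.3000

-2.30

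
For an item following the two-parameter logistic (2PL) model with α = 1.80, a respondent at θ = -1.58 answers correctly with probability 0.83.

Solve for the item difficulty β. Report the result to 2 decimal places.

-2.46

P(θ) = 1 / (1 + exp(−α(θ − β)))
logit(0.83) = ln(0.83/0.17) = 1.5856
β = θ − logit/(α) = -1.58 − 1.5856/1.8000 = -2.4609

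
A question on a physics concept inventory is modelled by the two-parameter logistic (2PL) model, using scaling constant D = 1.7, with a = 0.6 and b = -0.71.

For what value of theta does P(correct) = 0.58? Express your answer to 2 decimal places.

-0.39

P(theta) = 1 / (1 + exp(−D·a(theta − b)))
logit = ln(0.5800/0.4200) = 0.3228
theta = b + logit/(1.7·a) = -0.71 + 0.3228/1.0200 = -0.3936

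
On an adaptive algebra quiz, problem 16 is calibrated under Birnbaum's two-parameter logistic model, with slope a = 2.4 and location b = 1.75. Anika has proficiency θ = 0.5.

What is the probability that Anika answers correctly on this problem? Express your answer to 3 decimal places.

P(θ) = 1 / (1 + exp(−a(θ − b)))
Exponent: 2.4 × (0.5 − 1.75) = -3.0000
1/(1 + e^{3.0000}) = 0.0474

0.047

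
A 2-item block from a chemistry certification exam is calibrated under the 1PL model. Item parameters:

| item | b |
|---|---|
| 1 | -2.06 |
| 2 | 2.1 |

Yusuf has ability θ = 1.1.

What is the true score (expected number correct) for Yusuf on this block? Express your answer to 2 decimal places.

1.23

P(θ) = 1 / (1 + exp(−(θ − b)))
P_1 = 1/(1+e^{-3.1600}) = 0.9593
P_2 = 1/(1+e^{1.0000}) = 0.2689
E[score] = 0.9593 + 0.2689 = 1.2282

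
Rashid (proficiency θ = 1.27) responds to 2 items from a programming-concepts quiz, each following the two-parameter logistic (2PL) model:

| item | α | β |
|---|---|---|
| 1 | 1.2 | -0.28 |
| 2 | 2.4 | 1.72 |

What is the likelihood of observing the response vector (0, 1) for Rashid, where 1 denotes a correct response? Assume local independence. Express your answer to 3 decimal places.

0.034

P(θ) = 1 / (1 + exp(−α(θ − β)))
P_1 = 1/(1+e^{-1.8600}) = 0.8653
P_2 = 1/(1+e^{1.0800}) = 0.2535
L = (1−P_1) × P_2 = 0.1347 × 0.2535 = 0.03415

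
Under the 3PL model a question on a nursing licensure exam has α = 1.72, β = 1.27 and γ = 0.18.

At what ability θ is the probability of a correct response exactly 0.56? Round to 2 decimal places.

P(θ) = γ + (1 − γ) · 1 / (1 + exp(−α(θ − β)))
Remove guessing floor: (0.56 − 0.18)/(1 − 0.18) = 0.4634
logit = ln(0.4634/0.5366) = -0.1466
θ = β + logit/(α) = 1.27 + (-0.1466)/1.7200 = 1.1848

1.18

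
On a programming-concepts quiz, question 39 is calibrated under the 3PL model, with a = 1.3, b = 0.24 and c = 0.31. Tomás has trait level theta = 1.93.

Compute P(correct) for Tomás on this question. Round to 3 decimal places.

P(theta) = c + (1 − c) · 1 / (1 + exp(−a(theta − b)))
Exponent: 1.3 × (1.93 − 0.24) = 2.1970
1/(1 + e^{-2.1970}) = 0.9000
P = 0.31 + 0.69 × 0.9000 = 0.9310

0.931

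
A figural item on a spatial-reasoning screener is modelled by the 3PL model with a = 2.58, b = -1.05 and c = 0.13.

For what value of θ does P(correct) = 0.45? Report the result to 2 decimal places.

P(θ) = c + (1 − c) · 1 / (1 + exp(−a(θ − b)))
Remove guessing floor: (0.45 − 0.13)/(1 − 0.13) = 0.3678
logit = ln(0.3678/0.6322) = -0.5416
θ = b + logit/(a) = -1.05 + (-0.5416)/2.5800 = -1.2599

-1.26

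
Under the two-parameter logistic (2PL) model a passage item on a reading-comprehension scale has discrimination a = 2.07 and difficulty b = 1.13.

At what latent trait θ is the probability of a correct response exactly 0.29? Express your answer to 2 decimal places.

P(θ) = 1 / (1 + exp(−a(θ − b)))
logit = ln(0.2900/0.7100) = -0.8954
θ = b + logit/(a) = 1.13 + (-0.8954)/2.0700 = 0.6974

0.70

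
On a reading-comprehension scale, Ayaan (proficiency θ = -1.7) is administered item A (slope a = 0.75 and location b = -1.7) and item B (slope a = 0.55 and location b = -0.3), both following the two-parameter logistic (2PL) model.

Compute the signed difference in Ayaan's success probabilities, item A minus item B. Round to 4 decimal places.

P(θ) = 1 / (1 + exp(−a(θ − b)))
P_A = 0.5000
P_B = 0.3165
P_A − P_B = 0.1835

0.1835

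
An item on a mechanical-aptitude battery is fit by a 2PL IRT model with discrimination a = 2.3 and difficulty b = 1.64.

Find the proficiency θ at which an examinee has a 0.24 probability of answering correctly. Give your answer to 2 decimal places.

1.14

P(θ) = 1 / (1 + exp(−a(θ − b)))
logit = ln(0.2400/0.7600) = -1.1527
θ = b + logit/(a) = 1.64 + (-1.1527)/2.3000 = 1.1388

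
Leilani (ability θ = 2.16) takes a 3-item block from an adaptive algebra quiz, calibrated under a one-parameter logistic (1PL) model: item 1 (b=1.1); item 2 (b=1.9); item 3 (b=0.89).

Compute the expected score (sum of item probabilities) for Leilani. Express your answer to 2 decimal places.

2.09

P(θ) = 1 / (1 + exp(−(θ − b)))
P_1 = 1/(1+e^{-1.0600}) = 0.7427
P_2 = 1/(1+e^{-0.2600}) = 0.5646
P_3 = 1/(1+e^{-1.2700}) = 0.7807
E[score] = 0.7427 + 0.5646 + 0.7807 = 2.0881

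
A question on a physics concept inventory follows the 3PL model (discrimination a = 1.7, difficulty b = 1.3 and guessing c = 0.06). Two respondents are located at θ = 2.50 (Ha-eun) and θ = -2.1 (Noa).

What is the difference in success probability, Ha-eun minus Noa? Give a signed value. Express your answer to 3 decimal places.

P(θ) = c + (1 − c) · 1 / (1 + exp(−a(θ − b)))
P(Ha-eun) = 0.8918  [exponent 2.0400]
P(Noa) = 0.0629  [exponent -5.7800]
Difference = 0.8918 − 0.0629 = 0.8289

0.829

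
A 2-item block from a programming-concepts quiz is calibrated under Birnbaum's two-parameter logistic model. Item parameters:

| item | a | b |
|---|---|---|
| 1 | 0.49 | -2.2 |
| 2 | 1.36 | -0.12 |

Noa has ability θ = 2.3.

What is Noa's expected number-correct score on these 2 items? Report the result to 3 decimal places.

P(θ) = 1 / (1 + exp(−a(θ − b)))
P_1 = 1/(1+e^{-2.2050}) = 0.9007
P_2 = 1/(1+e^{-3.2912}) = 0.9641
E[score] = 0.9007 + 0.9641 = 1.8648

1.865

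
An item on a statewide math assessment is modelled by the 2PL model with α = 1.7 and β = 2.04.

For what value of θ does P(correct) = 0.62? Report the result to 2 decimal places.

P(θ) = 1 / (1 + exp(−α(θ − β)))
logit = ln(0.6200/0.3800) = 0.4895
θ = β + logit/(α) = 2.04 + 0.4895/1.7000 = 2.3280

2.33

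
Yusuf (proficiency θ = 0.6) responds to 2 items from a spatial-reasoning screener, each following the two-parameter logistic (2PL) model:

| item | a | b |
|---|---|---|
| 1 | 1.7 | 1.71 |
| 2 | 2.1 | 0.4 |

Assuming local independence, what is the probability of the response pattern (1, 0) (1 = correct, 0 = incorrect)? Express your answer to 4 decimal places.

0.0522

P(θ) = 1 / (1 + exp(−a(θ − b)))
P_1 = 1/(1+e^{1.8870}) = 0.1316
P_2 = 1/(1+e^{-0.4200}) = 0.6035
L = P_1 × (1−P_2) = 0.1316 × 0.3965 = 0.05218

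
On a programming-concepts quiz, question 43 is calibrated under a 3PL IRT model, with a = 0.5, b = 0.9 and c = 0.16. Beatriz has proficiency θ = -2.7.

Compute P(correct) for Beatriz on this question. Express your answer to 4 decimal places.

0.2792

P(θ) = c + (1 − c) · 1 / (1 + exp(−a(θ − b)))
Exponent: 0.5 × (-2.7 − 0.9) = -1.8000
1/(1 + e^{1.8000}) = 0.1419
P = 0.16 + 0.84 × 0.1419 = 0.2792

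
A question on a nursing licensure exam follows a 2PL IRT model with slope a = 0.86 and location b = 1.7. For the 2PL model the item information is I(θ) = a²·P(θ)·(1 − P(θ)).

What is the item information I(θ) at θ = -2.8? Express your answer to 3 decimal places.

P = 1/(1+e^{3.8700}) = 0.0204
P(1−P) = 0.0204 × 0.9796 = 0.0200
I = a² × P(1−P) = 0.86² × 0.0200 = 0.01480

0.015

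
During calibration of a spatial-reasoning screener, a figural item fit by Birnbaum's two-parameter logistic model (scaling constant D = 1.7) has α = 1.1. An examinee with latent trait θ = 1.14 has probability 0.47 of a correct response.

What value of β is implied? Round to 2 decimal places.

1.20

P(θ) = 1 / (1 + exp(−D·α(θ − β)))
logit(0.47) = ln(0.47/0.53) = -0.1201
β = θ − logit/(1.7·α) = 1.14 − (-0.1201)/1.8700 = 1.2042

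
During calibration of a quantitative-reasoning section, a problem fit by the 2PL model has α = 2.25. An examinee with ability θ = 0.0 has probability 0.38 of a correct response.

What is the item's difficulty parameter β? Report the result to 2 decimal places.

P(θ) = 1 / (1 + exp(−α(θ − β)))
logit(0.38) = ln(0.38/0.62) = -0.4895
β = θ − logit/(α) = 0.0 − (-0.4895)/2.2500 = 0.2176

0.22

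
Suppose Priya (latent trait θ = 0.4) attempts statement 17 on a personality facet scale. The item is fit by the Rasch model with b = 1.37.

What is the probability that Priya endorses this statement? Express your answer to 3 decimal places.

P(θ) = 1 / (1 + exp(−(θ − b)))
Exponent: (0.4 − 1.37) = -0.9700
1/(1 + e^{0.9700}) = 0.2749
P = 0.2749

0.275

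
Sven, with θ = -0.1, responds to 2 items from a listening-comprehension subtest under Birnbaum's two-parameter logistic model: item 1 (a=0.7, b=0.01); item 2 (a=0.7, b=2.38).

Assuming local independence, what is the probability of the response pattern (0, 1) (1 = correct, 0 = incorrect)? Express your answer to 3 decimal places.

0.078

P(θ) = 1 / (1 + exp(−a(θ − b)))
P_1 = 1/(1+e^{0.0770}) = 0.4808
P_2 = 1/(1+e^{1.7360}) = 0.1498
L = (1−P_1) × P_2 = 0.5192 × 0.1498 = 0.07779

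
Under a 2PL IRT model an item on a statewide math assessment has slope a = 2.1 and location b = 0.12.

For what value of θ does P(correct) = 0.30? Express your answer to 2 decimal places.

-0.28

P(θ) = 1 / (1 + exp(−a(θ − b)))
logit = ln(0.3000/0.7000) = -0.8473
θ = b + logit/(a) = 0.12 + (-0.8473)/2.1000 = -0.2835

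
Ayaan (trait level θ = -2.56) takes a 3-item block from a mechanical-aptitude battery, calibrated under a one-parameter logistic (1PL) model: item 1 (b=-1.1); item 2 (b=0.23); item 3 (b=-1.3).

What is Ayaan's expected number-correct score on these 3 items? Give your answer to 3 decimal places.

P(θ) = 1 / (1 + exp(−(θ − b)))
P_1 = 1/(1+e^{1.4600}) = 0.1885
P_2 = 1/(1+e^{2.7900}) = 0.0579
P_3 = 1/(1+e^{1.2600}) = 0.2210
E[score] = 0.1885 + 0.0579 + 0.2210 = 0.4673

0.467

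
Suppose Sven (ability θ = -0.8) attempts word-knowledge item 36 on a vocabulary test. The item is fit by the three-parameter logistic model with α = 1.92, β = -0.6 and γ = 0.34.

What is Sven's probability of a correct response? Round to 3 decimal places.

0.607

P(θ) = γ + (1 − γ) · 1 / (1 + exp(−α(θ − β)))
Exponent: 1.92 × (-0.8 − (-0.6)) = -0.3840
1/(1 + e^{0.3840}) = 0.4052
P = 0.34 + 0.66 × 0.4052 = 0.6074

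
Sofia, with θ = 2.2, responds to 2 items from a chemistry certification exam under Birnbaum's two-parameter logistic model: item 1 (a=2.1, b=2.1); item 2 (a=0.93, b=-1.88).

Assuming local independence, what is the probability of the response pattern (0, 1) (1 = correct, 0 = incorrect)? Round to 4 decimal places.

P(θ) = 1 / (1 + exp(−a(θ − b)))
P_1 = 1/(1+e^{-0.2100}) = 0.5523
P_2 = 1/(1+e^{-3.7944}) = 0.9780
L = (1−P_1) × P_2 = 0.4477 × 0.9780 = 0.43784

0.4378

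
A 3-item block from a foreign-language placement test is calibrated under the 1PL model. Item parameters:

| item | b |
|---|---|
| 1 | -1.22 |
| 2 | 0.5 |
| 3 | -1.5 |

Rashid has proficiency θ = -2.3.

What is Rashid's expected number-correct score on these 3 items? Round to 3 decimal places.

P(θ) = 1 / (1 + exp(−(θ − b)))
P_1 = 1/(1+e^{1.0800}) = 0.2535
P_2 = 1/(1+e^{2.8000}) = 0.0573
P_3 = 1/(1+e^{0.8000}) = 0.3100
E[score] = 0.2535 + 0.0573 + 0.3100 = 0.6209

0.621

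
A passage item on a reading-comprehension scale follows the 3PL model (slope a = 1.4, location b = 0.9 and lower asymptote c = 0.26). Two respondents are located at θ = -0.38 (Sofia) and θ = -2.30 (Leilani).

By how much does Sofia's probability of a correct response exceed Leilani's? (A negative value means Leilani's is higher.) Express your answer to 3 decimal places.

0.097

P(θ) = c + (1 − c) · 1 / (1 + exp(−a(θ − b)))
P(Sofia) = 0.3657  [exponent -1.7920]
P(Leilani) = 0.2683  [exponent -4.4800]
Difference = 0.3657 − 0.2683 = 0.0974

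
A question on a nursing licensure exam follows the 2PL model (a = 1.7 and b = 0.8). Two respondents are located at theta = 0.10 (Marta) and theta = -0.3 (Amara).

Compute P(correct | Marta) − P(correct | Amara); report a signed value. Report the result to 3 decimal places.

0.100

P(theta) = 1 / (1 + exp(−a(theta − b)))
P(Marta) = 0.2333  [exponent -1.1900]
P(Amara) = 0.1335  [exponent -1.8700]
Difference = 0.2333 − 0.1335 = 0.0997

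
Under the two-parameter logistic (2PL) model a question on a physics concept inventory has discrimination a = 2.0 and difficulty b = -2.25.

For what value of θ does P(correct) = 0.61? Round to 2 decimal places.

-2.03

P(θ) = 1 / (1 + exp(−a(θ − b)))
logit = ln(0.6100/0.3900) = 0.4473
θ = b + logit/(a) = -2.25 + 0.4473/2.0000 = -2.0263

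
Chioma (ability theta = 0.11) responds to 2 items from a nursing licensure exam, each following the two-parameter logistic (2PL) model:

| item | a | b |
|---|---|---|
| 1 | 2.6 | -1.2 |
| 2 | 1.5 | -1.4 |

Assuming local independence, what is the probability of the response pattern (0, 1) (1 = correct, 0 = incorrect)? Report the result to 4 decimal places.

P(theta) = 1 / (1 + exp(−a(theta − b)))
P_1 = 1/(1+e^{-3.4060}) = 0.9679
P_2 = 1/(1+e^{-2.2650}) = 0.9059
L = (1−P_1) × P_2 = 0.0321 × 0.9059 = 0.02909

0.0291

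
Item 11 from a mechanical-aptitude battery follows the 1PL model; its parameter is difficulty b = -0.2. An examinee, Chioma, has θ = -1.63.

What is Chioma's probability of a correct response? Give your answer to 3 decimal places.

0.193

P(θ) = 1 / (1 + exp(−(θ − b)))
Exponent: (-1.63 − (-0.2)) = -1.4300
1/(1 + e^{1.4300}) = 0.1931
P = 0.1931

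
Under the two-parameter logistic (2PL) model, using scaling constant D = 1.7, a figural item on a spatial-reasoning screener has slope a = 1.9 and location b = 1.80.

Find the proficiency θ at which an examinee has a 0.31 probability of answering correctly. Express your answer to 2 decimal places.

P(θ) = 1 / (1 + exp(−D·a(θ − b)))
logit = ln(0.3100/0.6900) = -0.8001
θ = b + logit/(1.7·a) = 1.80 + (-0.8001)/3.2300 = 1.5523

1.55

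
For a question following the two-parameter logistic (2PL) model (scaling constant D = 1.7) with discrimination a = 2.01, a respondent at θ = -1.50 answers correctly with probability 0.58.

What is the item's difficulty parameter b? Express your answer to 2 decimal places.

P(θ) = 1 / (1 + exp(−D·a(θ − b)))
logit(0.58) = ln(0.58/0.42) = 0.3228
b = θ − logit/(1.7·a) = -1.50 − 0.3228/3.4170 = -1.5945

-1.59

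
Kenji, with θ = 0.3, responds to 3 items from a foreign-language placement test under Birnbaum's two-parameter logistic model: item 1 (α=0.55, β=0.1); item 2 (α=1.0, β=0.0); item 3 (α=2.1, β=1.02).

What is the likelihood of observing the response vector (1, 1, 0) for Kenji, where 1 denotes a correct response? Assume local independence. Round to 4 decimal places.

P(θ) = 1 / (1 + exp(−α(θ − β)))
P_1 = 1/(1+e^{-0.1100}) = 0.5275
P_2 = 1/(1+e^{-0.3000}) = 0.5744
P_3 = 1/(1+e^{1.5120}) = 0.1806
L = P_1 × P_2 × (1−P_3) = 0.5275 × 0.5744 × 0.8194 = 0.24827

0.2483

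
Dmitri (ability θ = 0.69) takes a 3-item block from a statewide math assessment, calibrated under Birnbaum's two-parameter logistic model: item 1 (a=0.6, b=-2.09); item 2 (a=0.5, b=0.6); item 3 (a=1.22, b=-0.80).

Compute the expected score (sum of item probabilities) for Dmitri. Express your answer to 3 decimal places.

2.213

P(θ) = 1 / (1 + exp(−a(θ − b)))
P_1 = 1/(1+e^{-1.6680}) = 0.8413
P_2 = 1/(1+e^{-0.0450}) = 0.5112
P_3 = 1/(1+e^{-1.8178}) = 0.8603
E[score] = 0.8413 + 0.5112 + 0.8603 = 2.2129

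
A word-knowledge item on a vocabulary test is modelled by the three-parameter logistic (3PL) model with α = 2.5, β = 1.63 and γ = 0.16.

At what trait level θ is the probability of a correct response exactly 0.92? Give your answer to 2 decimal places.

2.53

P(θ) = γ + (1 − γ) · 1 / (1 + exp(−α(θ − β)))
Remove guessing floor: (0.92 − 0.16)/(1 − 0.16) = 0.9048
logit = ln(0.9048/0.0952) = 2.2513
θ = β + logit/(α) = 1.63 + 2.2513/2.5000 = 2.5305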